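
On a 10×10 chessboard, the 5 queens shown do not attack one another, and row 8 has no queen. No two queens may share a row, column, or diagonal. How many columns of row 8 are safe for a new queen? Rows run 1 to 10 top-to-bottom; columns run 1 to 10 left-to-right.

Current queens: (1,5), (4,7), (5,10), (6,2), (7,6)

(1,5) attacks row 8 at column 5.
(4,7) attacks row 8 at column 7 and diagonals 3.
(5,10) attacks row 8 at column 10 and diagonals 7.
(6,2) attacks row 8 at column 2 and diagonals 4.
(7,6) attacks row 8 at column 6 and diagonals 5, 7.
Attacked columns: {2, 3, 4, 5, 6, 7, 10}. Safe: {1, 8, 9}.

3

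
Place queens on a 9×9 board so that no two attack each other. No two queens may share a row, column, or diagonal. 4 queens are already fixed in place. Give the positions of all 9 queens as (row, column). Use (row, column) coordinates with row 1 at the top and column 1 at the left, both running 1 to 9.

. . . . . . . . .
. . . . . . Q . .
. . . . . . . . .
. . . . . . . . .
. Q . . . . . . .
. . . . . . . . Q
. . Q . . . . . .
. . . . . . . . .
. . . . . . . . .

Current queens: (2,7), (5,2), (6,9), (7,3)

(1,1) (2,7) (3,5) (4,8) (5,2) (6,9) (7,3) (8,6) (9,4)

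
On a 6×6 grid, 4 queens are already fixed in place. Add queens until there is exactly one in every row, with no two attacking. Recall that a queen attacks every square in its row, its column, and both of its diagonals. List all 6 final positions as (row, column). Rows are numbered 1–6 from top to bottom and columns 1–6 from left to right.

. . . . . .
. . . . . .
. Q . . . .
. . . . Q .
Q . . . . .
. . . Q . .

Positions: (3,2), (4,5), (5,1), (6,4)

Row 1: attacked by (3,2)→{2,4}; (4,5)→{2,5}; (5,1)→{1,5}; (6,4)→{4}. Safe: 3, 6. Place at column 3.
Row 2: attacked by (1,3)→{2,3,4}; (3,2)→{1,2,3}; (4,5)→{3,5}; (5,1)→{1,4}; (6,4)→{4}. Safe: 6. Place at column 6.
Columns [3, 6, 2, 5, 1, 4], r−c [-2, -4, 1, -1, 4, 2], r+c [4, 8, 5, 9, 6, 10] are all distinct, so no two queens attack.

(1,3) (2,6) (3,2) (4,5) (5,1) (6,4)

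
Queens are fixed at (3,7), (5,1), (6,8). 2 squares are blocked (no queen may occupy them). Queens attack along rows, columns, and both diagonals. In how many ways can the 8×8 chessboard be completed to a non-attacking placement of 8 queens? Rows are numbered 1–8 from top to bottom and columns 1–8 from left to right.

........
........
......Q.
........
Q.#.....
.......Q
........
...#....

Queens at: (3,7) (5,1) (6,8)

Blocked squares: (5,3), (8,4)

Branch on row 1: col 2 → 1; col 4 → 1; col 6 → 1.
Sum: 1 + 1 + 1 = 3.

3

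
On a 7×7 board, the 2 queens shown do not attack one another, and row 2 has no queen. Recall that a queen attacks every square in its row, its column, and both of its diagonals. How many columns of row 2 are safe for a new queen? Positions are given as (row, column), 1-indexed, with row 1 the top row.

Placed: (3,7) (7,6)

(3,7) attacks row 2 at column 7 and diagonals 6.
(7,6) attacks row 2 at column 6 and diagonals 1.
Attacked columns: {1, 6, 7}. Safe: {2, 3, 4, 5}.

4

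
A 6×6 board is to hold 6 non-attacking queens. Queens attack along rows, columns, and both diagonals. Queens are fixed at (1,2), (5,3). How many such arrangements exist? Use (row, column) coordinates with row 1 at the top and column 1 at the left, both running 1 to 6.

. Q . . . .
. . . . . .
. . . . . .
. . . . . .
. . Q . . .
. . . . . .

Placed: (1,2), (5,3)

1

Branch on row 2: col 4 → 1; col 5 → 0.
Sum: 1 + 0 = 1.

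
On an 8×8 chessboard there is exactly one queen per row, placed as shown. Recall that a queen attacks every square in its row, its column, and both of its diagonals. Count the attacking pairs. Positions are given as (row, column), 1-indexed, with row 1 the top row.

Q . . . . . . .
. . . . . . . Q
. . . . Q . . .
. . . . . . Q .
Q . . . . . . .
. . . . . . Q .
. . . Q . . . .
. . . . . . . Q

5

Same column: (1,1)–(5,1) (column 1); (2,8)–(8,8) (column 8); (4,7)–(6,7) (column 7).
Same diagonal: (1,1)–(8,8) (|1−8| = |1−8| = 7); (4,7)–(7,4) (|4−7| = |7−4| = 3).
Total attacking pairs: 5.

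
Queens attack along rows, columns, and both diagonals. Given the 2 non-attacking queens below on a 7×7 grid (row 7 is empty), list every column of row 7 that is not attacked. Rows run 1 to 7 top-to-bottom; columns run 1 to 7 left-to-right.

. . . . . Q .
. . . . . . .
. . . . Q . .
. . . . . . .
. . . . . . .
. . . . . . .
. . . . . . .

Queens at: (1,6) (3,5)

(1,6) attacks row 7 at column 6.
(3,5) attacks row 7 at column 5 and diagonals 1.
Attacked columns: {1, 5, 6}. Safe: {2, 3, 4, 7}.

columns 2, 3, 4, 7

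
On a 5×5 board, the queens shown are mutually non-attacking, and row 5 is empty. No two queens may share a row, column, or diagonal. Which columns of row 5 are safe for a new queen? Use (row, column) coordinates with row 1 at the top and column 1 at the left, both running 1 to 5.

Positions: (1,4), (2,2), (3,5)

columns 1

(1,4) attacks row 5 at column 4.
(2,2) attacks row 5 at column 2 and diagonals 5.
(3,5) attacks row 5 at column 5 and diagonals 3.
Attacked columns: {2, 3, 4, 5}. Safe: {1}.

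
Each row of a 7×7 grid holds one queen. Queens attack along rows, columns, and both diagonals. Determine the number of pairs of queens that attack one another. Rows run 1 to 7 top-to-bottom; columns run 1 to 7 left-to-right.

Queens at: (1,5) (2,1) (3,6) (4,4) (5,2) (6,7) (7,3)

0

All columns are distinct and no two queens satisfy |Δrow| = |Δcol|, so no pair attacks.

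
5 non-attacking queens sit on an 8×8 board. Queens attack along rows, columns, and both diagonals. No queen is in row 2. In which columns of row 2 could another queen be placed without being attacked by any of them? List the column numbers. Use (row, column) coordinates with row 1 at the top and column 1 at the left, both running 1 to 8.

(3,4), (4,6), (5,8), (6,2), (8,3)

(3,4) attacks row 2 at column 4 and diagonals 3, 5.
(4,6) attacks row 2 at column 6 and diagonals 4, 8.
(5,8) attacks row 2 at column 8 and diagonals 5.
(6,2) attacks row 2 at column 2 and diagonals 6.
(8,3) attacks row 2 at column 3.
Attacked columns: {2, 3, 4, 5, 6, 8}. Safe: {1, 7}.

columns 1, 7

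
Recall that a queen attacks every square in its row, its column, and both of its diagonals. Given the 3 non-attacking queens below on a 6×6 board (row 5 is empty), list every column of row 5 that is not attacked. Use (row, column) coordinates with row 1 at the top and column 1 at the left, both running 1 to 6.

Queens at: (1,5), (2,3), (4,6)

columns 2, 4

(1,5) attacks row 5 at column 5 and diagonals 1.
(2,3) attacks row 5 at column 3 and diagonals 6.
(4,6) attacks row 5 at column 6 and diagonals 5.
Attacked columns: {1, 3, 5, 6}. Safe: {2, 4}.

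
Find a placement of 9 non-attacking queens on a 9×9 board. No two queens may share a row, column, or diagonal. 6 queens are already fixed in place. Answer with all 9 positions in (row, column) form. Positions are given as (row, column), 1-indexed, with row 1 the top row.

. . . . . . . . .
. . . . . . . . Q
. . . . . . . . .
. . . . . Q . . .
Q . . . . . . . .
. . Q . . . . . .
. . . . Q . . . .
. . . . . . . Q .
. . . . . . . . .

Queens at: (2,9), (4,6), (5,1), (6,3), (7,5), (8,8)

Row 1: attacked by (2,9)→{8,9}; (4,6)→{3,6,9}; (5,1)→{1,5}; (6,3)→{3,8}; (7,5)→{5}; (8,8)→{1,8}. Safe: 2, 4, 7. Place at column 7.
Row 3: attacked by (1,7)→{5,7,9}; (2,9)→{8,9}; (4,6)→{5,6,7}; (5,1)→{1,3}; (6,3)→{3,6}; (7,5)→{1,5,9}; (8,8)→{3,8}. Safe: 2, 4. Place at column 2.
Row 9: attacked by (1,7)→{7}; (2,9)→{2,9}; (3,2)→{2,8}; (4,6)→{1,6}; (5,1)→{1,5}; (6,3)→{3,6}; (7,5)→{3,5,7}; (8,8)→{7,8,9}. Safe: 4. Place at column 4.
Columns [7, 9, 2, 6, 1, 3, 5, 8, 4], r−c [-6, -7, 1, -2, 4, 3, 2, 0, 5], r+c [8, 11, 5, 10, 6, 9, 12, 16, 13] are all distinct, so no two queens attack.

(1,7) (2,9) (3,2) (4,6) (5,1) (6,3) (7,5) (8,8) (9,4)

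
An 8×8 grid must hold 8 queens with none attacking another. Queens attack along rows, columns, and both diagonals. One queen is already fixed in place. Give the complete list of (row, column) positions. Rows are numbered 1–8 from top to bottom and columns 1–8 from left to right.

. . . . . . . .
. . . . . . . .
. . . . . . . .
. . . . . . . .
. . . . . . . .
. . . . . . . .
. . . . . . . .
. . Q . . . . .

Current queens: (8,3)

Row 1: attacked by (8,3)→{3}. Safe: 1, 2, 4, 5, 6, 7, 8. Place at column 5.
Row 2: attacked by (1,5)→{4,5,6}; (8,3)→{3}. Safe: 1, 2, 7, 8. Place at column 2.
Row 3: attacked by (1,5)→{3,5,7}; (2,2)→{1,2,3}; (8,3)→{3,8}. Safe: 4, 6. Place at column 6.
Row 4: attacked by (1,5)→{2,5,8}; (2,2)→{2,4}; (3,6)→{5,6,7}; (8,3)→{3,7}. Safe: 1. Place at column 1.
Row 5: attacked by (1,5)→{1,5}; (2,2)→{2,5}; (3,6)→{4,6,8}; (4,1)→{1,2}; (8,3)→{3,6}. Safe: 7. Place at column 7.
Row 6: attacked by (1,5)→{5}; (2,2)→{2,6}; (3,6)→{3,6}; (4,1)→{1,3}; (5,7)→{6,7,8}; (8,3)→{1,3,5}. Safe: 4. Place at column 4.
Row 7: attacked by (1,5)→{5}; (2,2)→{2,7}; (3,6)→{2,6}; (4,1)→{1,4}; (5,7)→{5,7}; (6,4)→{3,4,5}; (8,3)→{2,3,4}. Safe: 8. Place at column 8.
Columns [5, 2, 6, 1, 7, 4, 8, 3], r−c [-4, 0, -3, 3, -2, 2, -1, 5], r+c [6, 4, 9, 5, 12, 10, 15, 11] are all distinct, so no two queens attack.

(1,5) (2,2) (3,6) (4,1) (5,7) (6,4) (7,8) (8,3)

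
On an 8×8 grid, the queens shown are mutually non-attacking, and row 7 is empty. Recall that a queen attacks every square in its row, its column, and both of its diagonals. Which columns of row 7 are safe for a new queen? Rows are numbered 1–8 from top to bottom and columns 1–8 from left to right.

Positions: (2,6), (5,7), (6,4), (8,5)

(2,6) attacks row 7 at column 6 and diagonals 1.
(5,7) attacks row 7 at column 7 and diagonals 5.
(6,4) attacks row 7 at column 4 and diagonals 3, 5.
(8,5) attacks row 7 at column 5 and diagonals 4, 6.
Attacked columns: {1, 3, 4, 5, 6, 7}. Safe: {2, 8}.

columns 2, 8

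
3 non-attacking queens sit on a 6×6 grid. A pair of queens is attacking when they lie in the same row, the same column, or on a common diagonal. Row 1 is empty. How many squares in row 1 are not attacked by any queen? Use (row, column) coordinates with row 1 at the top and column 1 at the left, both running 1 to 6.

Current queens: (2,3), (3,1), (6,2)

2

(2,3) attacks row 1 at column 3 and diagonals 2, 4.
(3,1) attacks row 1 at column 1 and diagonals 3.
(6,2) attacks row 1 at column 2.
Attacked columns: {1, 2, 3, 4}. Safe: {5, 6}.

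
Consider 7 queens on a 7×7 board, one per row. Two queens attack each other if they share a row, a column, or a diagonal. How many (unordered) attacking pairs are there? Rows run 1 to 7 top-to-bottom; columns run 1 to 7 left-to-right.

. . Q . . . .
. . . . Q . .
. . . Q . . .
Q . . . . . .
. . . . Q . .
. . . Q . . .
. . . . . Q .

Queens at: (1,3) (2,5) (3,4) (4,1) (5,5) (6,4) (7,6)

4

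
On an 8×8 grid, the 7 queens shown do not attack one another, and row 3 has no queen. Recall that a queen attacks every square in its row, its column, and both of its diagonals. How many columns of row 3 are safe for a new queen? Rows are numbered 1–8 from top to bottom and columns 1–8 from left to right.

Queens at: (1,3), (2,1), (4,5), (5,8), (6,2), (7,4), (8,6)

(1,3) attacks row 3 at column 3 and diagonals 1, 5.
(2,1) attacks row 3 at column 1 and diagonals 2.
(4,5) attacks row 3 at column 5 and diagonals 4, 6.
(5,8) attacks row 3 at column 8 and diagonals 6.
(6,2) attacks row 3 at column 2 and diagonals 5.
(7,4) attacks row 3 at column 4 and diagonals 8.
(8,6) attacks row 3 at column 6 and diagonals 1.
Attacked columns: {1, 2, 3, 4, 5, 6, 8}. Safe: {7}.

1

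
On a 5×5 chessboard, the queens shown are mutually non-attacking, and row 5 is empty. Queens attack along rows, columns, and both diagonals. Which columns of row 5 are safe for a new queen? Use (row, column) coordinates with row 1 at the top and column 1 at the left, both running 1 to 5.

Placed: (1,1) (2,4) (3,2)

(1,1) attacks row 5 at column 1 and diagonals 5.
(2,4) attacks row 5 at column 4 and diagonals 1.
(3,2) attacks row 5 at column 2 and diagonals 4.
Attacked columns: {1, 2, 4, 5}. Safe: {3}.

columns 3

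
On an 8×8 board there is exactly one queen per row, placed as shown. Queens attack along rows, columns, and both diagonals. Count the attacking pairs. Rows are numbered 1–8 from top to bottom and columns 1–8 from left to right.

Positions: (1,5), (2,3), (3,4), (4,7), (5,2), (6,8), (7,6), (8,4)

3

Same column: (3,4)–(8,4) (column 4).
Same diagonal: (2,3)–(3,4) (|2−3| = |3−4| = 1); (3,4)–(5,2) (|3−5| = |4−2| = 2).
Total attacking pairs: 3.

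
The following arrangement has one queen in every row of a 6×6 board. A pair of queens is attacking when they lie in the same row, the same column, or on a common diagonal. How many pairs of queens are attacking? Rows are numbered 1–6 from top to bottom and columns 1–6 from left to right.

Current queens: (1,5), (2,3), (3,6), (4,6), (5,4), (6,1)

2

Same column: (3,6)–(4,6) (column 6).
Same diagonal: (3,6)–(5,4) (|3−5| = |6−4| = 2).
Total attacking pairs: 2.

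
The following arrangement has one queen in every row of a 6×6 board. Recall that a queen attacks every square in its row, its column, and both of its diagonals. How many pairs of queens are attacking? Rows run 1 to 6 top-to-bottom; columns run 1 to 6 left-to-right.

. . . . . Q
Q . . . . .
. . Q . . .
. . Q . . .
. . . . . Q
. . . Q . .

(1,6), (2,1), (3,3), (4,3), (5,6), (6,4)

Same column: (1,6)–(5,6) (column 6); (3,3)–(4,3) (column 3).
Same diagonal: (1,6)–(4,3) (|1−4| = |6−3| = 3); (2,1)–(4,3) (|2−4| = |1−3| = 2).
Total attacking pairs: 4.

4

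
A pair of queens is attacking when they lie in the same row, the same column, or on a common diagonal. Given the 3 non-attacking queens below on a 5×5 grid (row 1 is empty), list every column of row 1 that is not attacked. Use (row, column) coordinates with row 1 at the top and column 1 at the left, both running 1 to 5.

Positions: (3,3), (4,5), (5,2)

(3,3) attacks row 1 at column 3 and diagonals 1, 5.
(4,5) attacks row 1 at column 5 and diagonals 2.
(5,2) attacks row 1 at column 2.
Attacked columns: {1, 2, 3, 5}. Safe: {4}.

columns 4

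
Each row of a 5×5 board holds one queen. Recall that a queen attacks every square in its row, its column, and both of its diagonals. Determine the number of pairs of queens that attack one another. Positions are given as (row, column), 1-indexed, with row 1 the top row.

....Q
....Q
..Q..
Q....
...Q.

2

Same column: (1,5)–(2,5) (column 5).
Same diagonal: (1,5)–(3,3) (|1−3| = |5−3| = 2).
Total attacking pairs: 2.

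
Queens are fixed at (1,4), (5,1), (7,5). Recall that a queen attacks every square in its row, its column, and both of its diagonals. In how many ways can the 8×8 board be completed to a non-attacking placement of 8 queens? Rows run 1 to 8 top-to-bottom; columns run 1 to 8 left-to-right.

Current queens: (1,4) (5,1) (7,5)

Branch on row 2: col 2 → 1; col 6 → 1; col 7 → 0; col 8 → 0.
Sum: 1 + 1 + 0 + 0 = 2.

2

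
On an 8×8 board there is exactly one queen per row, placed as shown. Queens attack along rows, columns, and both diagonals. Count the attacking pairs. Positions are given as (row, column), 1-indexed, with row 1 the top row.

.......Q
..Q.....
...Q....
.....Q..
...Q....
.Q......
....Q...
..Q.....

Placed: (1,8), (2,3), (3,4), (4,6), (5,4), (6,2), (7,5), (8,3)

4

Same column: (2,3)–(8,3) (column 3); (3,4)–(5,4) (column 4).
Same diagonal: (1,8)–(5,4) (|1−5| = |8−4| = 4); (2,3)–(3,4) (|2−3| = |3−4| = 1).
Total attacking pairs: 4.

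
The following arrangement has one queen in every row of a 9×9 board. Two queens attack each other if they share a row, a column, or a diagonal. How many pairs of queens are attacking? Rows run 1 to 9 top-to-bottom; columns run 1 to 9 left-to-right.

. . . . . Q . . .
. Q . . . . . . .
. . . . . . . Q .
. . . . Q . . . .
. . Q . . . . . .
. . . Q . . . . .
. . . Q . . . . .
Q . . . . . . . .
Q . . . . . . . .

7

Same column: (6,4)–(7,4) (column 4); (8,1)–(9,1) (column 1).
Same diagonal: (1,6)–(3,8) (|1−3| = |6−8| = 2); (3,8)–(7,4) (|3−7| = |8−4| = 4); (4,5)–(8,1) (|4−8| = |5−1| = 4); (5,3)–(6,4) (|5−6| = |3−4| = 1); (6,4)–(9,1) (|6−9| = |4−1| = 3).
Total attacking pairs: 7.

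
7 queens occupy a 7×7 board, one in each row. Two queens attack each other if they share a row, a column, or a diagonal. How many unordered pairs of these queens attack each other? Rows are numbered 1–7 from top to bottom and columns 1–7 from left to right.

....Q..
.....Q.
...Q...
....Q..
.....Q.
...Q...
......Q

Same column: (1,5)–(4,5) (column 5); (2,6)–(5,6) (column 6); (3,4)–(6,4) (column 4).
Same diagonal: (1,5)–(2,6) (|1−2| = |5−6| = 1); (3,4)–(4,5) (|3−4| = |4−5| = 1); (3,4)–(5,6) (|3−5| = |4−6| = 2); (4,5)–(5,6) (|4−5| = |5−6| = 1).
Total attacking pairs: 7.

7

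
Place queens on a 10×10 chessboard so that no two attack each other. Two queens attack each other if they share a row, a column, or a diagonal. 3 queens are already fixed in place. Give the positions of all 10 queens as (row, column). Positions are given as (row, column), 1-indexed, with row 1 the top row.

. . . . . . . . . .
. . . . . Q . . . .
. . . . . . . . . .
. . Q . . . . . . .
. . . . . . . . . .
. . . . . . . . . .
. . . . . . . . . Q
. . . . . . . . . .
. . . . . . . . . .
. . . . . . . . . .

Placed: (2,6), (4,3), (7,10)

(1,2) (2,6) (3,8) (4,3) (5,7) (6,4) (7,10) (8,1) (9,9) (10,5)

Row 1: attacked by (2,6)→{5,6,7}; (4,3)→{3,6}; (7,10)→{4,10}. Safe: 1, 2, 8, 9. Place at column 2.
Row 3: attacked by (1,2)→{2,4}; (2,6)→{5,6,7}; (4,3)→{2,3,4}; (7,10)→{6,10}. Safe: 1, 8, 9. Place at column 8.
Row 5: attacked by (1,2)→{2,6}; (2,6)→{3,6,9}; (3,8)→{6,8,10}; (4,3)→{2,3,4}; (7,10)→{8,10}. Safe: 1, 5, 7. Place at column 7.
Row 6: attacked by (1,2)→{2,7}; (2,6)→{2,6,10}; (3,8)→{5,8}; (4,3)→{1,3,5}; (5,7)→{6,7,8}; (7,10)→{9,10}. Safe: 4. Place at column 4.
Row 8: attacked by (1,2)→{2,9}; (2,6)→{6}; (3,8)→{3,8}; (4,3)→{3,7}; (5,7)→{4,7,10}; (6,4)→{2,4,6}; (7,10)→{9,10}. Safe: 1, 5. Place at column 1.
Row 9: attacked by (1,2)→{2,10}; (2,6)→{6}; (3,8)→{2,8}; (4,3)→{3,8}; (5,7)→{3,7}; (6,4)→{1,4,7}; (7,10)→{8,10}; (8,1)→{1,2}. Safe: 5, 9. Place at column 9.
Row 10: attacked by (1,2)→{2}; (2,6)→{6}; (3,8)→{1,8}; (4,3)→{3,9}; (5,7)→{2,7}; (6,4)→{4,8}; (7,10)→{7,10}; (8,1)→{1,3}; (9,9)→{8,9,10}. Safe: 5. Place at column 5.
Columns [2, 6, 8, 3, 7, 4, 10, 1, 9, 5], r−c [-1, -4, -5, 1, -2, 2, -3, 7, 0, 5], r+c [3, 8, 11, 7, 12, 10, 17, 9, 18, 15] are all distinct, so no two queens attack.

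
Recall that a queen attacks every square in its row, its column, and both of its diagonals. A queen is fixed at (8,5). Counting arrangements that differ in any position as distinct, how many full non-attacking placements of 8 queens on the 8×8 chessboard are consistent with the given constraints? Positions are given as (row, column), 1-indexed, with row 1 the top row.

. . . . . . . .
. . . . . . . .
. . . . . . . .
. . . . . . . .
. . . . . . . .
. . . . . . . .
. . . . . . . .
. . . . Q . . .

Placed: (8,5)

Branch on row 1: col 1 → 1; col 2 → 3; col 3 → 4; col 4 → 3; col 6 → 3; col 7 → 3; col 8 → 1.
Sum: 1 + 3 + 4 + 3 + 3 + 3 + 1 = 18.

18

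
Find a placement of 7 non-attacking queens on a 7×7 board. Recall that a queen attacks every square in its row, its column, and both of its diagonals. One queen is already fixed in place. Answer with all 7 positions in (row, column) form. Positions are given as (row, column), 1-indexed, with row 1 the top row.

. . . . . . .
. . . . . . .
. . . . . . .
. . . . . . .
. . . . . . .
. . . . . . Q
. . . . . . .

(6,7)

Row 1: attacked by (6,7)→{2,7}. Safe: 1, 3, 4, 5, 6. Place at column 5.
Row 2: attacked by (1,5)→{4,5,6}; (6,7)→{3,7}. Safe: 1, 2. Place at column 1.
Row 3: attacked by (1,5)→{3,5,7}; (2,1)→{1,2}; (6,7)→{4,7}. Safe: 6. Place at column 6.
Row 4: attacked by (1,5)→{2,5}; (2,1)→{1,3}; (3,6)→{5,6,7}; (6,7)→{5,7}. Safe: 4. Place at column 4.
Row 5: attacked by (1,5)→{1,5}; (2,1)→{1,4}; (3,6)→{4,6}; (4,4)→{3,4,5}; (6,7)→{6,7}. Safe: 2. Place at column 2.
Row 7: attacked by (1,5)→{5}; (2,1)→{1,6}; (3,6)→{2,6}; (4,4)→{1,4,7}; (5,2)→{2,4}; (6,7)→{6,7}. Safe: 3. Place at column 3.
Columns [5, 1, 6, 4, 2, 7, 3], r−c [-4, 1, -3, 0, 3, -1, 4], r+c [6, 3, 9, 8, 7, 13, 10] are all distinct, so no two queens attack.

(1,5) (2,1) (3,6) (4,4) (5,2) (6,7) (7,3)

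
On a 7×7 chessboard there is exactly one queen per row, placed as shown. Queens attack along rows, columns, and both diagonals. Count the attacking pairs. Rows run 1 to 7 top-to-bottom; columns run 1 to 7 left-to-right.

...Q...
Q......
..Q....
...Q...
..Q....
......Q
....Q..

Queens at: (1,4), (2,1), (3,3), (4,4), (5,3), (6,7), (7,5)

5

Same column: (1,4)–(4,4) (column 4); (3,3)–(5,3) (column 3).
Same diagonal: (3,3)–(4,4) (|3−4| = |3−4| = 1); (4,4)–(5,3) (|4−5| = |4−3| = 1); (5,3)–(7,5) (|5−7| = |3−5| = 2).
Total attacking pairs: 5.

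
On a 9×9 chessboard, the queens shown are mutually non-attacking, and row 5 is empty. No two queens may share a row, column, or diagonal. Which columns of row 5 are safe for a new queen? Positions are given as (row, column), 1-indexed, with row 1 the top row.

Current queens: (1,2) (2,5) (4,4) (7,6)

columns 1, 7, 9

(1,2) attacks row 5 at column 2 and diagonals 6.
(2,5) attacks row 5 at column 5 and diagonals 2, 8.
(4,4) attacks row 5 at column 4 and diagonals 3, 5.
(7,6) attacks row 5 at column 6 and diagonals 4, 8.
Attacked columns: {2, 3, 4, 5, 6, 8}. Safe: {1, 7, 9}.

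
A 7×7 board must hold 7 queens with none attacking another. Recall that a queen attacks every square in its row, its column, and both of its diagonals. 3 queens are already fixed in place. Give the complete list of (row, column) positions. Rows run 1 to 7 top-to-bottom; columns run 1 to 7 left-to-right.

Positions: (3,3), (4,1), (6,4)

(1,7) (2,5) (3,3) (4,1) (5,6) (6,4) (7,2)

Row 1: attacked by (3,3)→{1,3,5}; (4,1)→{1,4}; (6,4)→{4}. Safe: 2, 6, 7. Place at column 7.
Row 2: attacked by (1,7)→{6,7}; (3,3)→{2,3,4}; (4,1)→{1,3}; (6,4)→{4}. Safe: 5. Place at column 5.
Row 5: attacked by (1,7)→{3,7}; (2,5)→{2,5}; (3,3)→{1,3,5}; (4,1)→{1,2}; (6,4)→{3,4,5}. Safe: 6. Place at column 6.
Row 7: attacked by (1,7)→{1,7}; (2,5)→{5}; (3,3)→{3,7}; (4,1)→{1,4}; (5,6)→{4,6}; (6,4)→{3,4,5}. Safe: 2. Place at column 2.
Columns [7, 5, 3, 1, 6, 4, 2], r−c [-6, -3, 0, 3, -1, 2, 5], r+c [8, 7, 6, 5, 11, 10, 9] are all distinct, so no two queens attack.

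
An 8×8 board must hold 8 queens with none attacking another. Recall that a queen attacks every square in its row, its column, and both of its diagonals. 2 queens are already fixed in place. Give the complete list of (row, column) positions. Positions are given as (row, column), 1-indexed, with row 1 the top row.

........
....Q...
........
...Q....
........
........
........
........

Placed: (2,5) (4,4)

Row 1: attacked by (2,5)→{4,5,6}; (4,4)→{1,4,7}. Safe: 2, 3, 8. Place at column 2.
Row 3: attacked by (1,2)→{2,4}; (2,5)→{4,5,6}; (4,4)→{3,4,5}. Safe: 1, 7, 8. Place at column 7.
Row 5: attacked by (1,2)→{2,6}; (2,5)→{2,5,8}; (3,7)→{5,7}; (4,4)→{3,4,5}. Safe: 1. Place at column 1.
Row 6: attacked by (1,2)→{2,7}; (2,5)→{1,5}; (3,7)→{4,7}; (4,4)→{2,4,6}; (5,1)→{1,2}. Safe: 3, 8. Place at column 8.
Row 7: attacked by (1,2)→{2,8}; (2,5)→{5}; (3,7)→{3,7}; (4,4)→{1,4,7}; (5,1)→{1,3}; (6,8)→{7,8}. Safe: 6. Place at column 6.
Row 8: attacked by (1,2)→{2}; (2,5)→{5}; (3,7)→{2,7}; (4,4)→{4,8}; (5,1)→{1,4}; (6,8)→{6,8}; (7,6)→{5,6,7}. Safe: 3. Place at column 3.
Columns [2, 5, 7, 4, 1, 8, 6, 3], r−c [-1, -3, -4, 0, 4, -2, 1, 5], r+c [3, 7, 10, 8, 6, 14, 13, 11] are all distinct, so no two queens attack.

(1,2) (2,5) (3,7) (4,4) (5,1) (6,8) (7,6) (8,3)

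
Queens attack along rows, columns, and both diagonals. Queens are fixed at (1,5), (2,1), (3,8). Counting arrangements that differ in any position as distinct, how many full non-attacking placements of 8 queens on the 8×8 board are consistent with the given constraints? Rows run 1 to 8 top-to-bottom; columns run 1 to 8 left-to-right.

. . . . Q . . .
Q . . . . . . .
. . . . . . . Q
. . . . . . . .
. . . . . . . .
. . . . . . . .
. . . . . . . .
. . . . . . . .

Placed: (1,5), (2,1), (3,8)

Branch on row 4: col 4 → 1; col 6 → 1.
Sum: 1 + 1 = 2.

2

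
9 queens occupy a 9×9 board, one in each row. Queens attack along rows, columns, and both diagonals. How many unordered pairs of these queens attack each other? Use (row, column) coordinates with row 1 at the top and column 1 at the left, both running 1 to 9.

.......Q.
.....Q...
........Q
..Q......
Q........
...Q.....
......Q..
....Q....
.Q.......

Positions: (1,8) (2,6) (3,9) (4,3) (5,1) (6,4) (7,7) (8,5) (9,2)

All columns are distinct and no two queens satisfy |Δrow| = |Δcol|, so no pair attacks.

0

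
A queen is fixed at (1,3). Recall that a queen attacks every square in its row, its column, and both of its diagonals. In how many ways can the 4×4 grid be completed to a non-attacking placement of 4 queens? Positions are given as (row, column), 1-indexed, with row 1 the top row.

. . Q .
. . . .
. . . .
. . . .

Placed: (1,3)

1

Branch on row 2: col 1 → 1.
Sum: 1 = 1.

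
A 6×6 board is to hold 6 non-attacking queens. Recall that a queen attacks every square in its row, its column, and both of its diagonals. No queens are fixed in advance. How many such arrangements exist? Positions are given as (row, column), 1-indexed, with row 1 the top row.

Branch on row 1: col 1 → 0; col 2 → 1; col 3 → 1; col 4 → 1; col 5 → 1; col 6 → 0.
Sum: 0 + 1 + 1 + 1 + 1 + 0 = 4.
(This is the classic 6-queens count.)

4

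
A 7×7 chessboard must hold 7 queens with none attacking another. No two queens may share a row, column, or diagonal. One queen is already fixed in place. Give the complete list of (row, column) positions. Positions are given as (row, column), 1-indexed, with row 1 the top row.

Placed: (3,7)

(1,4) (2,2) (3,7) (4,5) (5,3) (6,1) (7,6)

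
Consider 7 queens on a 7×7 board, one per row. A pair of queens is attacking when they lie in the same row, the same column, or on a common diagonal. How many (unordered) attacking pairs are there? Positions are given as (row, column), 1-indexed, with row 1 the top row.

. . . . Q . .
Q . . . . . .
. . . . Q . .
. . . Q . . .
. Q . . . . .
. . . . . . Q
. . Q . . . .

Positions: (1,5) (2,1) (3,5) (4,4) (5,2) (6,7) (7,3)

2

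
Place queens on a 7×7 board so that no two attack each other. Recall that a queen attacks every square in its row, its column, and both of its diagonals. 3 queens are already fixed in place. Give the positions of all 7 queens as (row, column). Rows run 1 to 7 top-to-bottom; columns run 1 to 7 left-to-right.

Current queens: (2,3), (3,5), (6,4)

(1,1) (2,3) (3,5) (4,7) (5,2) (6,4) (7,6)

Row 1: attacked by (2,3)→{2,3,4}; (3,5)→{3,5,7}; (6,4)→{4}. Safe: 1, 6. Place at column 1.
Row 4: attacked by (1,1)→{1,4}; (2,3)→{1,3,5}; (3,5)→{4,5,6}; (6,4)→{2,4,6}. Safe: 7. Place at column 7.
Row 5: attacked by (1,1)→{1,5}; (2,3)→{3,6}; (3,5)→{3,5,7}; (4,7)→{6,7}; (6,4)→{3,4,5}. Safe: 2. Place at column 2.
Row 7: attacked by (1,1)→{1,7}; (2,3)→{3}; (3,5)→{1,5}; (4,7)→{4,7}; (5,2)→{2,4}; (6,4)→{3,4,5}. Safe: 6. Place at column 6.
Columns [1, 3, 5, 7, 2, 4, 6], r−c [0, -1, -2, -3, 3, 2, 1], r+c [2, 5, 8, 11, 7, 10, 13] are all distinct, so no two queens attack.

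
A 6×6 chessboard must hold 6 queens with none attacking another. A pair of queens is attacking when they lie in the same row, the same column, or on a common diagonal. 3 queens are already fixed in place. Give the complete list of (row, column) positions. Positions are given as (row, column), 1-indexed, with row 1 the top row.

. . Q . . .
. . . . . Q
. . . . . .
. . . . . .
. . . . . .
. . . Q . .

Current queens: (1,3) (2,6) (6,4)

(1,3) (2,6) (3,2) (4,5) (5,1) (6,4)

Row 3: attacked by (1,3)→{1,3,5}; (2,6)→{5,6}; (6,4)→{1,4}. Safe: 2. Place at column 2.
Row 4: attacked by (1,3)→{3,6}; (2,6)→{4,6}; (3,2)→{1,2,3}; (6,4)→{2,4,6}. Safe: 5. Place at column 5.
Row 5: attacked by (1,3)→{3}; (2,6)→{3,6}; (3,2)→{2,4}; (4,5)→{4,5,6}; (6,4)→{3,4,5}. Safe: 1. Place at column 1.
Columns [3, 6, 2, 5, 1, 4], r−c [-2, -4, 1, -1, 4, 2], r+c [4, 8, 5, 9, 6, 10] are all distinct, so no two queens attack.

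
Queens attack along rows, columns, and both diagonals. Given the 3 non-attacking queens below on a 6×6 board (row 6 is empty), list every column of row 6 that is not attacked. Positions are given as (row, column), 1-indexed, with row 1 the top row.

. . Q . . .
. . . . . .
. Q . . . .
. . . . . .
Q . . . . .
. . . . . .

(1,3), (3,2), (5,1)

(1,3) attacks row 6 at column 3.
(3,2) attacks row 6 at column 2 and diagonals 5.
(5,1) attacks row 6 at column 1 and diagonals 2.
Attacked columns: {1, 2, 3, 5}. Safe: {4, 6}.

columns 4, 6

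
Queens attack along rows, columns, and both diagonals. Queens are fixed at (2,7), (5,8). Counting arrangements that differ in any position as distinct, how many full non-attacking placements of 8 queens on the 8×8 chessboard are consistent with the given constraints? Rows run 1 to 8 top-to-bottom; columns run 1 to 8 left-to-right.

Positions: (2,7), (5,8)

4

Branch on row 1: col 1 → 1; col 2 → 1; col 3 → 0; col 5 → 2.
Sum: 1 + 1 + 0 + 2 = 4.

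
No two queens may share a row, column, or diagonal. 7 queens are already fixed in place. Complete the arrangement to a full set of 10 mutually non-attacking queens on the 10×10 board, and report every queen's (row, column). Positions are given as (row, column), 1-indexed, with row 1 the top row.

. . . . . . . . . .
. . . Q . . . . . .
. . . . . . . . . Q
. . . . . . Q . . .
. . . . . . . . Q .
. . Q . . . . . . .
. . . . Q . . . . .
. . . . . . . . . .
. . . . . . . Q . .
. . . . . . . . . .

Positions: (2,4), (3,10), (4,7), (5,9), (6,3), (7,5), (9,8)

Row 1: attacked by (2,4)→{3,4,5}; (3,10)→{8,10}; (4,7)→{4,7,10}; (5,9)→{5,9}; (6,3)→{3,8}; (7,5)→{5}; (9,8)→{8}. Safe: 1, 2, 6. Place at column 1.
Row 8: attacked by (1,1)→{1,8}; (2,4)→{4,10}; (3,10)→{5,10}; (4,7)→{3,7}; (5,9)→{6,9}; (6,3)→{1,3,5}; (7,5)→{4,5,6}; (9,8)→{7,8,9}. Safe: 2. Place at column 2.
Row 10: attacked by (1,1)→{1,10}; (2,4)→{4}; (3,10)→{3,10}; (4,7)→{1,7}; (5,9)→{4,9}; (6,3)→{3,7}; (7,5)→{2,5,8}; (8,2)→{2,4}; (9,8)→{7,8,9}. Safe: 6. Place at column 6.
Columns [1, 4, 10, 7, 9, 3, 5, 2, 8, 6], r−c [0, -2, -7, -3, -4, 3, 2, 6, 1, 4], r+c [2, 6, 13, 11, 14, 9, 12, 10, 17, 16] are all distinct, so no two queens attack.

(1,1) (2,4) (3,10) (4,7) (5,9) (6,3) (7,5) (8,2) (9,8) (10,6)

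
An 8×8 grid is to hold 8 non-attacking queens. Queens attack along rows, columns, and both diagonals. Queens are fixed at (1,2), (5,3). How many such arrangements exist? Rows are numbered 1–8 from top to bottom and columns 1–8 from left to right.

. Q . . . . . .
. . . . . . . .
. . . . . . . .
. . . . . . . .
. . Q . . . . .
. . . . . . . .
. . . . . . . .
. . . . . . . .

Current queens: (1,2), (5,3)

3

Branch on row 2: col 4 → 1; col 5 → 1; col 7 → 0; col 8 → 1.
Sum: 1 + 1 + 0 + 1 = 3.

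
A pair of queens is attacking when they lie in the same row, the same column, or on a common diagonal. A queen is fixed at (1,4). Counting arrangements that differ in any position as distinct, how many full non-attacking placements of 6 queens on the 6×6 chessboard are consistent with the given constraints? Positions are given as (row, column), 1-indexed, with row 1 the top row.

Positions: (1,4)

1

Branch on row 2: col 1 → 1; col 2 → 0; col 6 → 0.
Sum: 1 + 0 + 0 = 1.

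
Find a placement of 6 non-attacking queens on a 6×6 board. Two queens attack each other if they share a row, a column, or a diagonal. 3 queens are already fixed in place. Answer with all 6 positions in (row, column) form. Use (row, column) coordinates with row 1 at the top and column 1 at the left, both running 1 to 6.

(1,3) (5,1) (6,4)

Row 2: attacked by (1,3)→{2,3,4}; (5,1)→{1,4}; (6,4)→{4}. Safe: 5, 6. Place at column 6.
Row 3: attacked by (1,3)→{1,3,5}; (2,6)→{5,6}; (5,1)→{1,3}; (6,4)→{1,4}. Safe: 2. Place at column 2.
Row 4: attacked by (1,3)→{3,6}; (2,6)→{4,6}; (3,2)→{1,2,3}; (5,1)→{1,2}; (6,4)→{2,4,6}. Safe: 5. Place at column 5.
Columns [3, 6, 2, 5, 1, 4], r−c [-2, -4, 1, -1, 4, 2], r+c [4, 8, 5, 9, 6, 10] are all distinct, so no two queens attack.

(1,3) (2,6) (3,2) (4,5) (5,1) (6,4)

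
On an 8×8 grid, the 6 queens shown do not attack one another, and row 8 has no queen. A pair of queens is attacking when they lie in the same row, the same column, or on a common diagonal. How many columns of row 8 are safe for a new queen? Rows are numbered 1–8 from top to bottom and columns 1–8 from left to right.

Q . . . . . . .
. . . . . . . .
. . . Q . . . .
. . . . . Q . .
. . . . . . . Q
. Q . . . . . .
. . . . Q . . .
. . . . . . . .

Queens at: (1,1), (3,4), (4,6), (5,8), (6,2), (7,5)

2

(1,1) attacks row 8 at column 1 and diagonals 8.
(3,4) attacks row 8 at column 4.
(4,6) attacks row 8 at column 6 and diagonals 2.
(5,8) attacks row 8 at column 8 and diagonals 5.
(6,2) attacks row 8 at column 2 and diagonals 4.
(7,5) attacks row 8 at column 5 and diagonals 4, 6.
Attacked columns: {1, 2, 4, 5, 6, 8}. Safe: {3, 7}.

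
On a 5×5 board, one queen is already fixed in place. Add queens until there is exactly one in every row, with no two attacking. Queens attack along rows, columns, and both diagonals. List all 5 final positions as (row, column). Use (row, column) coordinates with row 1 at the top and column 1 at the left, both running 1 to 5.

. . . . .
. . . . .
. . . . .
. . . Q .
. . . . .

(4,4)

(1,3) (2,5) (3,2) (4,4) (5,1)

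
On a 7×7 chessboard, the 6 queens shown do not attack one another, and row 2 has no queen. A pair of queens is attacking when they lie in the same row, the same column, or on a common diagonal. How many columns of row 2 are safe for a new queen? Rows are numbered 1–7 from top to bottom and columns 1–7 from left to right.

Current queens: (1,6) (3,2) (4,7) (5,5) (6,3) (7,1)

1

(1,6) attacks row 2 at column 6 and diagonals 5, 7.
(3,2) attacks row 2 at column 2 and diagonals 1, 3.
(4,7) attacks row 2 at column 7 and diagonals 5.
(5,5) attacks row 2 at column 5 and diagonals 2.
(6,3) attacks row 2 at column 3 and diagonals 7.
(7,1) attacks row 2 at column 1 and diagonals 6.
Attacked columns: {1, 2, 3, 5, 6, 7}. Safe: {4}.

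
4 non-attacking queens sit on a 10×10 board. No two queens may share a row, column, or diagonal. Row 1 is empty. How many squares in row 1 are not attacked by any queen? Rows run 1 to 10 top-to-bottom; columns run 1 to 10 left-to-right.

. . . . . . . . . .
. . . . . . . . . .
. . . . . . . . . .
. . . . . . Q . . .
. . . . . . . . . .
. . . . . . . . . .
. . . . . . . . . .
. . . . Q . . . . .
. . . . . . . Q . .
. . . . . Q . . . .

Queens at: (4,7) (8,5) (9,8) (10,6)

4

(4,7) attacks row 1 at column 7 and diagonals 4, 10.
(8,5) attacks row 1 at column 5.
(9,8) attacks row 1 at column 8.
(10,6) attacks row 1 at column 6.
Attacked columns: {4, 5, 6, 7, 8, 10}. Safe: {1, 2, 3, 9}.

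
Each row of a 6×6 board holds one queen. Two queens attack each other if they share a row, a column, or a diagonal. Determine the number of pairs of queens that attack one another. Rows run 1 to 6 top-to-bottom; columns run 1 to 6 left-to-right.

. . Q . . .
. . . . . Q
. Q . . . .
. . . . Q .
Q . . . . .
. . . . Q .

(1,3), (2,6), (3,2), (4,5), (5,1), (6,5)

Same column: (4,5)–(6,5) (column 5).
Same diagonal: (3,2)–(6,5) (|3−6| = |2−5| = 3).
Total attacking pairs: 2.

2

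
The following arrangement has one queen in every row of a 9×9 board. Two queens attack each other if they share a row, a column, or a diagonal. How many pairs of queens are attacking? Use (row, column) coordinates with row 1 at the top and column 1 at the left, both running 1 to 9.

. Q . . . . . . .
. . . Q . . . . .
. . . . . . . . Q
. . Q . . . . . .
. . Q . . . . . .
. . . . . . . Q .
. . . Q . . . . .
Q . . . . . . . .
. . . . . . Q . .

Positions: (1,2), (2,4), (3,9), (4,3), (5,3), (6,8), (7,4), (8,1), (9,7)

4

Same column: (2,4)–(7,4) (column 4); (4,3)–(5,3) (column 3).
Same diagonal: (2,4)–(6,8) (|2−6| = |4−8| = 4); (5,3)–(9,7) (|5−9| = |3−7| = 4).
Total attacking pairs: 4.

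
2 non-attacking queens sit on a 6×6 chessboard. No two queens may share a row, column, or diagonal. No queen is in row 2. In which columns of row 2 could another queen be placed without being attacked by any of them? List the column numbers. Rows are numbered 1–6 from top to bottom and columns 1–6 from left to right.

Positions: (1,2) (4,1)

columns 4, 5, 6

(1,2) attacks row 2 at column 2 and diagonals 1, 3.
(4,1) attacks row 2 at column 1 and diagonals 3.
Attacked columns: {1, 2, 3}. Safe: {4, 5, 6}.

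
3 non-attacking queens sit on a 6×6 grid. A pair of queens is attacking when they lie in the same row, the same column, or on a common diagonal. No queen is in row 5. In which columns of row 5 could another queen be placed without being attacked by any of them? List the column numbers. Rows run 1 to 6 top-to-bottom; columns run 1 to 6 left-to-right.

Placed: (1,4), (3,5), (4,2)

(1,4) attacks row 5 at column 4.
(3,5) attacks row 5 at column 5 and diagonals 3.
(4,2) attacks row 5 at column 2 and diagonals 1, 3.
Attacked columns: {1, 2, 3, 4, 5}. Safe: {6}.

columns 6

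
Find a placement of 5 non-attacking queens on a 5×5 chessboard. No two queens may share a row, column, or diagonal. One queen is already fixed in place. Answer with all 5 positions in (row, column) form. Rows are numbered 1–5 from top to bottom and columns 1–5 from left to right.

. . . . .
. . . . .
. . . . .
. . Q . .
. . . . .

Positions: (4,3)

Row 1: attacked by (4,3)→{3}. Safe: 1, 2, 4, 5. Place at column 4.
Row 2: attacked by (1,4)→{3,4,5}; (4,3)→{1,3,5}. Safe: 2. Place at column 2.
Row 3: attacked by (1,4)→{2,4}; (2,2)→{1,2,3}; (4,3)→{2,3,4}. Safe: 5. Place at column 5.
Row 5: attacked by (1,4)→{4}; (2,2)→{2,5}; (3,5)→{3,5}; (4,3)→{2,3,4}. Safe: 1. Place at column 1.
Columns [4, 2, 5, 3, 1], r−c [-3, 0, -2, 1, 4], r+c [5, 4, 8, 7, 6] are all distinct, so no two queens attack.

(1,4) (2,2) (3,5) (4,3) (5,1)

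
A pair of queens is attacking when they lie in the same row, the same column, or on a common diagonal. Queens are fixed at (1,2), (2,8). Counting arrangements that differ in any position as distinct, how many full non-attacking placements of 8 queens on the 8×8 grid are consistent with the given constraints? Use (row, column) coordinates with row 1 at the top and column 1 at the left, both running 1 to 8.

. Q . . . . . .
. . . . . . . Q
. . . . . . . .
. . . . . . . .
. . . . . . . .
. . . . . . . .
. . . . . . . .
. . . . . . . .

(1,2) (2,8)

1

Branch on row 3: col 1 → 0; col 3 → 0; col 5 → 0; col 6 → 1.
Sum: 0 + 0 + 0 + 1 = 1.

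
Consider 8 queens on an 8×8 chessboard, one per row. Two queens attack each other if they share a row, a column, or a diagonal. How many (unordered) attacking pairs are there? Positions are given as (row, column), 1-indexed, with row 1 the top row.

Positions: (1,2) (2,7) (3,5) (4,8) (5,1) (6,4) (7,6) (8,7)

2

Same column: (2,7)–(8,7) (column 7).
Same diagonal: (7,6)–(8,7) (|7−8| = |6−7| = 1).
Total attacking pairs: 2.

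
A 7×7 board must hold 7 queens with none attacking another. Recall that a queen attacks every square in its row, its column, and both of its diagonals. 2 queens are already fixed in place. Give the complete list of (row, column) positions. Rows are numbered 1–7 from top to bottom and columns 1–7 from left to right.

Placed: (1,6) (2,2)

Row 3: attacked by (1,6)→{4,6}; (2,2)→{1,2,3}. Safe: 5, 7. Place at column 5.
Row 4: attacked by (1,6)→{3,6}; (2,2)→{2,4}; (3,5)→{4,5,6}. Safe: 1, 7. Place at column 1.
Row 5: attacked by (1,6)→{2,6}; (2,2)→{2,5}; (3,5)→{3,5,7}; (4,1)→{1,2}. Safe: 4. Place at column 4.
Row 6: attacked by (1,6)→{1,6}; (2,2)→{2,6}; (3,5)→{2,5}; (4,1)→{1,3}; (5,4)→{3,4,5}. Safe: 7. Place at column 7.
Row 7: attacked by (1,6)→{6}; (2,2)→{2,7}; (3,5)→{1,5}; (4,1)→{1,4}; (5,4)→{2,4,6}; (6,7)→{6,7}. Safe: 3. Place at column 3.
Columns [6, 2, 5, 1, 4, 7, 3], r−c [-5, 0, -2, 3, 1, -1, 4], r+c [7, 4, 8, 5, 9, 13, 10] are all distinct, so no two queens attack.

(1,6) (2,2) (3,5) (4,1) (5,4) (6,7) (7,3)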